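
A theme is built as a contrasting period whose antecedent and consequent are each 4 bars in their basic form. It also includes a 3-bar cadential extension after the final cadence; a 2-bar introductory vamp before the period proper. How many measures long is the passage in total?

Basic contrasting period: 4 + 4 = 8 bars.
8 (basic form) + 3 (cadential extension) + 2 (introduction) = 13.

13 measures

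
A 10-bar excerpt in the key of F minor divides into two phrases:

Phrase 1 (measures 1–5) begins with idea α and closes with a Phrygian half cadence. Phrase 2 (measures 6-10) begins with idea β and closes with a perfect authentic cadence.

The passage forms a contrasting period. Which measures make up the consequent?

measures 6–10

The phrase ending with the weaker cadence (Phrygian half cadence) is the antecedent; the one ending more conclusively (perfect authentic cadence) is the consequent. The consequent is measures 6–10.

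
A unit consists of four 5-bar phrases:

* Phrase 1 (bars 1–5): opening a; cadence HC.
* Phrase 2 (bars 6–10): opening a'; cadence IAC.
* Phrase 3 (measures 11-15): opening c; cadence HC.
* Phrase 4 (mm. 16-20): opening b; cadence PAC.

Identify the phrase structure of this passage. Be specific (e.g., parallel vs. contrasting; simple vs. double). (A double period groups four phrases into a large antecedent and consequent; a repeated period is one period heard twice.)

contrasting double period

Four phrases in two halves: the first half (bars 1-10) ends with an imperfect authentic cadence, the second (mm. 11–20) with a perfect authentic cadence — a large antecedent–consequent pair, i.e. a double period.
Phrase 3 begins with different material from phrase 1, making it contrasting.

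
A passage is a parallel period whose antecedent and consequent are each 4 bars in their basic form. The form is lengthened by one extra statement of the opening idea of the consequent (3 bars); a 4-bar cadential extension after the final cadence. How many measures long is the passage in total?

Basic parallel period: 4 + 4 = 8 bars.
8 (basic form) + 3 (extra statement) + 4 (cadential extension) = 15.

15 measures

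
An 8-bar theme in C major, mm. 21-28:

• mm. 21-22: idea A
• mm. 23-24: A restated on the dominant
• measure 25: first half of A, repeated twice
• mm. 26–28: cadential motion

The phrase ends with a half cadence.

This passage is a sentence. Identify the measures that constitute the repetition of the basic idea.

measures 23–24

The presentation of a sentence is the basic idea (measures 21–22) plus its repetition (mm. 23–24); the repetition of the basic idea is therefore mm. 23-24.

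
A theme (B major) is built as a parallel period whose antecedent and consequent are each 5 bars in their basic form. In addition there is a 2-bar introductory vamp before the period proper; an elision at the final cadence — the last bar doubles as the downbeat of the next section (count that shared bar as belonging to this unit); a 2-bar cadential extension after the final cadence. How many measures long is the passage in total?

Basic parallel period: 5 + 5 = 10 bars.
10 (basic form) + 2 (introduction) + 2 (cadential extension) = 14.
The elision shares a bar with the next section but does not change this unit's count.

14 measures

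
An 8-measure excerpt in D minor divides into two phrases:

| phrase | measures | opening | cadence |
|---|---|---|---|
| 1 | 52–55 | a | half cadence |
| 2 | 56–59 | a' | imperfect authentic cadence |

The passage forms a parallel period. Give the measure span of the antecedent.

The phrase ending with the weaker cadence (half cadence) is the antecedent; the one ending more conclusively (imperfect authentic cadence) is the consequent. The antecedent is measures 52–55.

measures 52–55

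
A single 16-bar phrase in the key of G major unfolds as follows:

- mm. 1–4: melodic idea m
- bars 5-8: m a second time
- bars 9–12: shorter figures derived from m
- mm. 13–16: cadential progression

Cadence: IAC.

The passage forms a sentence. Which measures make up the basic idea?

The presentation of a sentence is the basic idea (mm. 1-4) plus its repetition (mm. 5–8); the basic idea is therefore measures 1–4.

measures 1–4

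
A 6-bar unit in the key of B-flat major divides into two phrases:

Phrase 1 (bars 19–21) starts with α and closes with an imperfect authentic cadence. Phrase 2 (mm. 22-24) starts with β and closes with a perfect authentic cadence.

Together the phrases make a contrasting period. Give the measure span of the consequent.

measures 22–24

The phrase ending with the weaker cadence (imperfect authentic cadence) is the antecedent; the one ending more conclusively (perfect authentic cadence) is the consequent. The consequent is measures 22–24.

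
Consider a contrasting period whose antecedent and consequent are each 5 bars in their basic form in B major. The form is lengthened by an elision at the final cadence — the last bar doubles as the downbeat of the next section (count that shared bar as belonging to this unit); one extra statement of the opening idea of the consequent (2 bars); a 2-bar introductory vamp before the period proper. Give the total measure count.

14 measures

Basic contrasting period: 5 + 5 = 10 bars.
10 (basic form) + 2 (extra statement) + 2 (introduction) = 14.
The elision shares a bar with the next section but does not change this unit's count.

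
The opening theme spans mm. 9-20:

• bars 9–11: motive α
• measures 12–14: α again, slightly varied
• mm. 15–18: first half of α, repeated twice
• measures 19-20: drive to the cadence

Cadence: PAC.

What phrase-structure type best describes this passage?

sentence

Basic idea (measures 9-11) + its repetition (measures 12-14) form the presentation; fragmentation and cadence (bars 15–20) form the continuation — the 12-bar whole is a sentence.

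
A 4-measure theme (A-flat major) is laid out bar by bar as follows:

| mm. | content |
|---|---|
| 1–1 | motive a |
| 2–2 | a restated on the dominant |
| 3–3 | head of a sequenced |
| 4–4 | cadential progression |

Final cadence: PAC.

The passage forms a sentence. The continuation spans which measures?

After the presentation (measures 1-2), the continuation covers the fragmentation through the cadence: mm. 3–4.

measures 3–4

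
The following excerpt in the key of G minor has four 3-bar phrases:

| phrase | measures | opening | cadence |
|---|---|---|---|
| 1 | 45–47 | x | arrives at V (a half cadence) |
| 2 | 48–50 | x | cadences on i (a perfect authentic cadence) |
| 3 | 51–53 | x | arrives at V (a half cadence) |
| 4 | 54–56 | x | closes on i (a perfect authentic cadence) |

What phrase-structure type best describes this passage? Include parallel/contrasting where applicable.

repeated period

The cadence pattern HC–PAC–HC–PAC is weak–strong twice, and phrases 3–4 restate phrases 1–2: a period heard twice, not a double period (which would end weakly at phrase 2).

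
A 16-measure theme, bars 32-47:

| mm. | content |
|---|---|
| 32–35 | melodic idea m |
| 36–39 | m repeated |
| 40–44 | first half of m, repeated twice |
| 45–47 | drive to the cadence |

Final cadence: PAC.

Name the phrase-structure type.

Basic idea (bars 32–35) + its repetition (measures 36-39) form the presentation; fragmentation and cadence (measures 40-47) form the continuation — the 16-bar whole is a sentence.

sentence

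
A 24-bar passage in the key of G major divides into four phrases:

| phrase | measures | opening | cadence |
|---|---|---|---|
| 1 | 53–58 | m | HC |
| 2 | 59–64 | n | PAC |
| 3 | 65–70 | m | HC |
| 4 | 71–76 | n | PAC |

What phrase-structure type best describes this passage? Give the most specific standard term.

repeated period

The cadence pattern HC–PAC–HC–PAC is weak–strong twice, and phrases 3–4 restate phrases 1–2: a period heard twice, not a double period (which would end weakly at phrase 2).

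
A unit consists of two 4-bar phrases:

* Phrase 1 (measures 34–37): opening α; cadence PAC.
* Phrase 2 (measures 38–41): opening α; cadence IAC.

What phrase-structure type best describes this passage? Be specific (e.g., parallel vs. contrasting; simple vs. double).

phrase group

The second phrase closes with an imperfect authentic cadence, which is not stronger than the first phrase's perfect authentic cadence; without a weak→strong cadential pair there is no antecedent–consequent relationship, so this is a phrase group rather than a period.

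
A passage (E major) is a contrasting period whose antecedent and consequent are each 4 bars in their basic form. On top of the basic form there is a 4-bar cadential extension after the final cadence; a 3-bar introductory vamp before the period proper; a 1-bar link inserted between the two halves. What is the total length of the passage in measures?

Basic contrasting period: 4 + 4 = 8 bars.
8 (basic form) + 4 (cadential extension) + 3 (introduction) + 1 (link) = 16.

16 measures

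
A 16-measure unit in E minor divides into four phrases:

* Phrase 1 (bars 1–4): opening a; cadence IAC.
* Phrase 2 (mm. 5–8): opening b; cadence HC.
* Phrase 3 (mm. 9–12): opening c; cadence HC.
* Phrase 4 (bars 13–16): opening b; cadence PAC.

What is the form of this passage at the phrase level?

Four phrases in two halves: the first half (mm. 1-8) ends with a half cadence, the second (bars 9–16) with a perfect authentic cadence — a large antecedent–consequent pair, i.e. a double period.
Phrase 3 begins with different material from phrase 1, making it contrasting.

contrasting double period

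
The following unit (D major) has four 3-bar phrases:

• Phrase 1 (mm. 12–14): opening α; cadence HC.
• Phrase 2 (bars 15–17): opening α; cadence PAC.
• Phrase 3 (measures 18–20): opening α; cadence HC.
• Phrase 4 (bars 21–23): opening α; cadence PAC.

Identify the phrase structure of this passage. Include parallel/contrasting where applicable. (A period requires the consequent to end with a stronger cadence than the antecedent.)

The cadence pattern HC–PAC–HC–PAC is weak–strong twice, and phrases 3–4 restate phrases 1–2: a period heard twice, not a double period (which would end weakly at phrase 2).

repeated period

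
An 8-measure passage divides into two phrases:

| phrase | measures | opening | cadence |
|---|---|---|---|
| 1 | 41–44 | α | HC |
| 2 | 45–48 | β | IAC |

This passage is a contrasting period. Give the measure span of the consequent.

measures 45–48

The antecedent is the phrase ending with the weaker cadence (half cadence, phrase 1) and the consequent the one ending more conclusively (imperfect authentic cadence, phrase 2); the consequent is measures 45–48.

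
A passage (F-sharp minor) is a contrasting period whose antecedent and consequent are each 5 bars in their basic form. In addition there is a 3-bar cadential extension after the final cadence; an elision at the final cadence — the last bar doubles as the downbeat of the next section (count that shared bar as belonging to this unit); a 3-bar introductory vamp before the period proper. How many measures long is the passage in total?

Basic contrasting period: 5 + 5 = 10 bars.
10 (basic form) + 3 (cadential extension) + 3 (introduction) = 16.
The elision shares a bar with the next section but does not change this unit's count.

16 measures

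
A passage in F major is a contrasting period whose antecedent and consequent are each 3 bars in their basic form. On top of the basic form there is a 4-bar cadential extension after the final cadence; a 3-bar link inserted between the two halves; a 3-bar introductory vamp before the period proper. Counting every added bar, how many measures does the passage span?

Basic contrasting period: 3 + 3 = 6 bars.
6 (basic form) + 4 (cadential extension) + 3 (link) + 3 (introduction) = 16.

16 measures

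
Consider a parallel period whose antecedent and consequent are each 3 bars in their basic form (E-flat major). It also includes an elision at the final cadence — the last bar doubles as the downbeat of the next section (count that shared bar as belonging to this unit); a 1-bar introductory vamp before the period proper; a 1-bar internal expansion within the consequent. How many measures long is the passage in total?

Basic parallel period: 3 + 3 = 6 bars.
6 (basic form) + 1 (introduction) + 1 (internal expansion) = 8.
The elision shares a bar with the next section but does not change this unit's count.

8 measures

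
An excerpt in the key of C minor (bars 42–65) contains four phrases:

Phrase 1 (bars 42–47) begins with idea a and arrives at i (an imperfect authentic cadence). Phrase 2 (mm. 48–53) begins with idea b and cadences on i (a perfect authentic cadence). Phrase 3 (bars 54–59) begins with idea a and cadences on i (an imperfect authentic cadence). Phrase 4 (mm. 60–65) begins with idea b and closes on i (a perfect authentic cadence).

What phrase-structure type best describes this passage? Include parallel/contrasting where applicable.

repeated period

The cadence pattern IAC–PAC–IAC–PAC is weak–strong twice, and phrases 3–4 restate phrases 1–2: a period heard twice, not a double period (which would end weakly at phrase 2).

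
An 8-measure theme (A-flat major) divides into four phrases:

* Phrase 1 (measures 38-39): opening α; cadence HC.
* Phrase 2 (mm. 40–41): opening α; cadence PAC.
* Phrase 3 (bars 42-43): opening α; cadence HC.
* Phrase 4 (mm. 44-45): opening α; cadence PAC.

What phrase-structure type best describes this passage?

The cadence pattern HC–PAC–HC–PAC is weak–strong twice, and phrases 3–4 restate phrases 1–2: a period heard twice, not a double period (which would end weakly at phrase 2).

repeated period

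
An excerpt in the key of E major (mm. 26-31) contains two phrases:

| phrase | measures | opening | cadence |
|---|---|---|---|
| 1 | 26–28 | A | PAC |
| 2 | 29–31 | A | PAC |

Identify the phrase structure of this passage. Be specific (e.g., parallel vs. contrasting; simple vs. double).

Both phrases have the same opening (A) and the same cadence (perfect authentic cadence): the second is a restatement, not a consequent, so this is a repeated phrase rather than a period.

repeated phrase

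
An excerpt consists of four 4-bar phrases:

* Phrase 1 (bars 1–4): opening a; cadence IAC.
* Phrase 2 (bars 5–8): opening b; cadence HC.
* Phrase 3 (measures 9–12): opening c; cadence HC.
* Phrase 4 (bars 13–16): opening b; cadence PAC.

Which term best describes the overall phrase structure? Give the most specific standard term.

Four phrases in two halves: the first half (measures 1-8) ends with a half cadence, the second (mm. 9–16) with a perfect authentic cadence — a large antecedent–consequent pair, i.e. a double period.
Phrase 3 begins with different material from phrase 1, making it contrasting.

contrasting double period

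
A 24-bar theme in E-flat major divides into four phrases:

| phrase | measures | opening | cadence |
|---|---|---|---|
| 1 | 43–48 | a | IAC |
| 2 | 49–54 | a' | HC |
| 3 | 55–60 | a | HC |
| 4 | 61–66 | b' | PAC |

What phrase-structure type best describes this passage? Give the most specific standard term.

Four phrases in two halves: the first half (mm. 43–54) ends with a half cadence, the second (mm. 55-66) with a perfect authentic cadence — a large antecedent–consequent pair, i.e. a double period.
Phrase 3 begins with the same material as phrase 1, making it parallel.

parallel double period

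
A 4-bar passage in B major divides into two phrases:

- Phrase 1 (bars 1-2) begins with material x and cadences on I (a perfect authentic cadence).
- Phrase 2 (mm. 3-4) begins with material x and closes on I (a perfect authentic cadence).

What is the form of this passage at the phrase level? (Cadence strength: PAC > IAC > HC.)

repeated phrase

Both phrases have the same opening (x) and the same cadence (perfect authentic cadence): the second is a restatement, not a consequent, so this is a repeated phrase rather than a period.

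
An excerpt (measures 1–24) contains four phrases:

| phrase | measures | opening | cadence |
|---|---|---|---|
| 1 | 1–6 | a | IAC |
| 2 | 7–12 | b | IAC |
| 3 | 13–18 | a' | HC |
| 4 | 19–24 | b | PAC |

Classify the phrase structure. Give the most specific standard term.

Four phrases in two halves: the first half (mm. 1-12) ends with an imperfect authentic cadence, the second (mm. 13-24) with a perfect authentic cadence — a large antecedent–consequent pair, i.e. a double period.
Phrase 3 begins with the same material as phrase 1, making it parallel.

parallel double period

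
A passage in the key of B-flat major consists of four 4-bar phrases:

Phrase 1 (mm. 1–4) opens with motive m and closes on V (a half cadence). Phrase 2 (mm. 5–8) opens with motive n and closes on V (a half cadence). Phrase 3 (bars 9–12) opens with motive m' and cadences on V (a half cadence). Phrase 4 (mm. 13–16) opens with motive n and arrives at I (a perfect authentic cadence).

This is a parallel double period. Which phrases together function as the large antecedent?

phrases 1 and 2

In a double period the first pair of phrases (ending half cadence) is the large antecedent and the second pair (ending perfect authentic cadence) is the large consequent; the antecedent is phrases 1 and 2.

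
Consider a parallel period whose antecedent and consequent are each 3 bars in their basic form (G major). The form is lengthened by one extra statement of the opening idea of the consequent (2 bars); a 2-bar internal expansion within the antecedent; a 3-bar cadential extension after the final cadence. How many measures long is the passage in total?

13 measures

Basic parallel period: 3 + 3 = 6 bars.
6 (basic form) + 2 (extra statement) + 2 (internal expansion) + 3 (cadential extension) = 13.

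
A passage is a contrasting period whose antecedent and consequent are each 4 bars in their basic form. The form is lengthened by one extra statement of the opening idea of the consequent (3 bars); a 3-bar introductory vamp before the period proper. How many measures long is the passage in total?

14 measures

Basic contrasting period: 4 + 4 = 8 bars.
8 (basic form) + 3 (extra statement) + 3 (introduction) = 14.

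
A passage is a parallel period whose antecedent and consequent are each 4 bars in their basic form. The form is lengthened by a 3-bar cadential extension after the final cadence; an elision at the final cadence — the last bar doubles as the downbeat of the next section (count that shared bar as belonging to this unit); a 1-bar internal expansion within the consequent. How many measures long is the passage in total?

Basic parallel period: 4 + 4 = 8 bars.
8 (basic form) + 3 (cadential extension) + 1 (internal expansion) = 12.
The elision shares a bar with the next section but does not change this unit's count.

12 measures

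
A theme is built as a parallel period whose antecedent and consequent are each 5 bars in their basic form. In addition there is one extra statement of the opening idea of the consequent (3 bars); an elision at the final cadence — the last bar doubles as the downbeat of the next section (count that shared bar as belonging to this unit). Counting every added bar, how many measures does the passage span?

Basic parallel period: 5 + 5 = 10 bars.
10 (basic form) + 3 (extra statement) = 13.
The elision shares a bar with the next section but does not change this unit's count.

13 measures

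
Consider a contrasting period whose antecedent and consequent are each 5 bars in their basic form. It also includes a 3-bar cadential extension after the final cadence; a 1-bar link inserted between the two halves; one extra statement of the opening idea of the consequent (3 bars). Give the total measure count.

Basic contrasting period: 5 + 5 = 10 bars.
10 (basic form) + 3 (cadential extension) + 1 (link) + 3 (extra statement) = 17.

17 measures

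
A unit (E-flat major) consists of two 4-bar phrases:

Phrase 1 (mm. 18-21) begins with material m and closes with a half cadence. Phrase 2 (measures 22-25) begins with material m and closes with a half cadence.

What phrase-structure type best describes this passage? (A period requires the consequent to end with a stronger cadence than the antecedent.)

repeated phrase

Both phrases have the same opening (m) and the same cadence (half cadence): the second is a restatement, not a consequent, so this is a repeated phrase rather than a period.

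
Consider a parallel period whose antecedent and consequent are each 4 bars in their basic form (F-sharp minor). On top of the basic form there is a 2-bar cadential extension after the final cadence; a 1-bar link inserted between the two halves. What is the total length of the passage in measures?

Basic parallel period: 4 + 4 = 8 bars.
8 (basic form) + 2 (cadential extension) + 1 (link) = 11.

11 measures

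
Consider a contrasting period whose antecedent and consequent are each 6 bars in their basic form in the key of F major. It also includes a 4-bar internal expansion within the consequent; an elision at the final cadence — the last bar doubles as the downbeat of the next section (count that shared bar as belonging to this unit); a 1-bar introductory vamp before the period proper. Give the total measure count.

Basic contrasting period: 6 + 6 = 12 bars.
12 (basic form) + 4 (internal expansion) + 1 (introduction) = 17.
The elision shares a bar with the next section but does not change this unit's count.

17 measures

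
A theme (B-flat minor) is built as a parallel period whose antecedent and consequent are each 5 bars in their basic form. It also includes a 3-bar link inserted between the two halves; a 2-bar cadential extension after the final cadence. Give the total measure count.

Basic parallel period: 5 + 5 = 10 bars.
10 (basic form) + 3 (link) + 2 (cadential extension) = 15.

15 measures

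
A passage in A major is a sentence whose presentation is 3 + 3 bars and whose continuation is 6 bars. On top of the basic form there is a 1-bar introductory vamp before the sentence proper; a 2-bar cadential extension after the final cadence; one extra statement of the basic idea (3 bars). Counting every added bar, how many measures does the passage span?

18 measures

Basic sentence: 3 + 3 + 6 = 12 bars.
12 (basic form) + 1 (introduction) + 2 (cadential extension) + 3 (extra statement) = 18.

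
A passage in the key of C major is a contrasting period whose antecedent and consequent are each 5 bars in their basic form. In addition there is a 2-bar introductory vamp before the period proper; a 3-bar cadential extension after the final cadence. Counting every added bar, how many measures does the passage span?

15 measures

Basic contrasting period: 5 + 5 = 10 bars.
10 (basic form) + 2 (introduction) + 3 (cadential extension) = 15.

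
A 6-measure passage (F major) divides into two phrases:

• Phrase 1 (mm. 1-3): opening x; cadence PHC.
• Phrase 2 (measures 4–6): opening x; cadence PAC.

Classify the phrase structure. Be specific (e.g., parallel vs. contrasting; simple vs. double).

parallel period

Phrase 1 ends with a Phrygian half cadence (weaker) and phrase 2 with a perfect authentic cadence (stronger): antecedent + consequent = a period.
The two phrases open with the same material (x / x), so the period is parallel.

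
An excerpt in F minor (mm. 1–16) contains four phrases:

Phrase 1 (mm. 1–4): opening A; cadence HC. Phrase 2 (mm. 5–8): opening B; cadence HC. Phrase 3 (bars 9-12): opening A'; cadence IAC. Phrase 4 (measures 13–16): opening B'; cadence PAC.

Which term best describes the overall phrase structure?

parallel double period

Four phrases in two halves: the first half (mm. 1–8) ends with a half cadence, the second (measures 9-16) with a perfect authentic cadence — a large antecedent–consequent pair, i.e. a double period.
Phrase 3 begins with the same material as phrase 1, making it parallel.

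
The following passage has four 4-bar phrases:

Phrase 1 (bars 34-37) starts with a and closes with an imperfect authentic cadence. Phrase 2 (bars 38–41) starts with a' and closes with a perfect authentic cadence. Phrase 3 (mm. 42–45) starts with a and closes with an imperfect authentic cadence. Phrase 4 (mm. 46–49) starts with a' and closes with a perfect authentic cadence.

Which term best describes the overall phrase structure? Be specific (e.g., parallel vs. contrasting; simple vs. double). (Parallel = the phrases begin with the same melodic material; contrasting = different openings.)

repeated period

The cadence pattern IAC–PAC–IAC–PAC is weak–strong twice, and phrases 3–4 restate phrases 1–2: a period heard twice, not a double period (which would end weakly at phrase 2).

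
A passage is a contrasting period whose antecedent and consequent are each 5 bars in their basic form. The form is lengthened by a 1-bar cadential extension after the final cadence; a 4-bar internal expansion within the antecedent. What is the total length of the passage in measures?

15 measures

Basic contrasting period: 5 + 5 = 10 bars.
10 (basic form) + 1 (cadential extension) + 4 (internal expansion) = 15.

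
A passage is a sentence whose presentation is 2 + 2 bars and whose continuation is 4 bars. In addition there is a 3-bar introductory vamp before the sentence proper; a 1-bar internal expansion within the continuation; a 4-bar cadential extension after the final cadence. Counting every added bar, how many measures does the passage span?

Basic sentence: 2 + 2 + 4 = 8 bars.
8 (basic form) + 3 (introduction) + 1 (internal expansion) + 4 (cadential extension) = 16.

16 measures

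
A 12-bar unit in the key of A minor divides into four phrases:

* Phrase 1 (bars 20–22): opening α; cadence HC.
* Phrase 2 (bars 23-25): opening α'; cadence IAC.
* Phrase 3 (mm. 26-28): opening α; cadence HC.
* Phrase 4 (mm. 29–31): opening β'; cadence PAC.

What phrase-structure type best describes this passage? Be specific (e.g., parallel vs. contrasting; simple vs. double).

Four phrases in two halves: the first half (mm. 20–25) ends with an imperfect authentic cadence, the second (mm. 26–31) with a perfect authentic cadence — a large antecedent–consequent pair, i.e. a double period.
Phrase 3 begins with the same material as phrase 1, making it parallel.

parallel double period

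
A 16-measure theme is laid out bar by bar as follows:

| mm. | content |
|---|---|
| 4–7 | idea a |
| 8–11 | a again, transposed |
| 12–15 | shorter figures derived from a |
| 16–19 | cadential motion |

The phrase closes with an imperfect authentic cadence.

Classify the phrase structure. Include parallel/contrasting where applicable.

sentence

Basic idea (measures 4–7) + its repetition (mm. 8-11) form the presentation; fragmentation and cadence (bars 12–19) form the continuation — the 16-bar whole is a sentence.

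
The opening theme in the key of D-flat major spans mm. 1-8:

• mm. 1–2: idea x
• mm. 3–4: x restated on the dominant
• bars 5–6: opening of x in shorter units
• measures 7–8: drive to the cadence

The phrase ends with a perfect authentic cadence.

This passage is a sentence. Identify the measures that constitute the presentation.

measures 1–4

The presentation of a sentence is the basic idea (mm. 1–2) plus its repetition (mm. 3-4); the presentation is therefore measures 1–4.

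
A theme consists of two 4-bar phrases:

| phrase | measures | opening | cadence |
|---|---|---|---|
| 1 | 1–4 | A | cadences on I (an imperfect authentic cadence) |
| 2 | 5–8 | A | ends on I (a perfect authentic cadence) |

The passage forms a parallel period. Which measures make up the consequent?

measures 5–8

The phrase ending with the weaker cadence (imperfect authentic cadence) is the antecedent; the one ending more conclusively (perfect authentic cadence) is the consequent. The consequent is measures 5–8.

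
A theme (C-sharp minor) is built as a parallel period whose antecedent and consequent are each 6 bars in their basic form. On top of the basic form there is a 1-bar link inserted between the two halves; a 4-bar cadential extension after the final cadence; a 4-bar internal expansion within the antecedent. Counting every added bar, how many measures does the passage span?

Basic parallel period: 6 + 6 = 12 bars.
12 (basic form) + 1 (link) + 4 (cadential extension) + 4 (internal expansion) = 21.

21 measures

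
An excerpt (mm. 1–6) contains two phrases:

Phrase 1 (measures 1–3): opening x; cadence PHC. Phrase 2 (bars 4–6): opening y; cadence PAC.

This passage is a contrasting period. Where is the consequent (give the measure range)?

The antecedent is the phrase ending with the weaker cadence (Phrygian half cadence, phrase 1) and the consequent the one ending more conclusively (perfect authentic cadence, phrase 2); the consequent is bars 4–6.

measures 4–6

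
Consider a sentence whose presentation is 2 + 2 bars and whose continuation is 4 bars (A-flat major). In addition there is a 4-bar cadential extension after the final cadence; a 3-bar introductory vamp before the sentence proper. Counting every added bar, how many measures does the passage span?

Basic sentence: 2 + 2 + 4 = 8 bars.
8 (basic form) + 4 (cadential extension) + 3 (introduction) = 15.

15 measures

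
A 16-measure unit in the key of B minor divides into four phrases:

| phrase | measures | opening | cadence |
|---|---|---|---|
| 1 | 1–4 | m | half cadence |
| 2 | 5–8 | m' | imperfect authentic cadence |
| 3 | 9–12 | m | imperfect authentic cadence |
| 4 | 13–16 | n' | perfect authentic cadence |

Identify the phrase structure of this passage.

Four phrases in two halves: the first half (mm. 1-8) ends with an imperfect authentic cadence, the second (mm. 9–16) with a perfect authentic cadence — a large antecedent–consequent pair, i.e. a double period.
Phrase 3 begins with the same material as phrase 1, making it parallel.

parallel double period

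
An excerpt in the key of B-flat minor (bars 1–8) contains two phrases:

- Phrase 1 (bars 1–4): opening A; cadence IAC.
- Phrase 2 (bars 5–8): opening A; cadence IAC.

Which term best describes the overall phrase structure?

repeated phrase

Both phrases have the same opening (A) and the same cadence (imperfect authentic cadence): the second is a restatement, not a consequent, so this is a repeated phrase rather than a period.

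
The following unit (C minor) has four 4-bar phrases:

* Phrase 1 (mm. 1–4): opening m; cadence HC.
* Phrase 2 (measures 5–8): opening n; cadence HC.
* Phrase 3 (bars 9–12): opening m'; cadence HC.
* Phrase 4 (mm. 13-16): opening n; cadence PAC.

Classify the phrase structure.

Four phrases in two halves: the first half (mm. 1-8) ends with a half cadence, the second (bars 9-16) with a perfect authentic cadence — a large antecedent–consequent pair, i.e. a double period.
Phrase 3 begins with the same material as phrase 1, making it parallel.

parallel double period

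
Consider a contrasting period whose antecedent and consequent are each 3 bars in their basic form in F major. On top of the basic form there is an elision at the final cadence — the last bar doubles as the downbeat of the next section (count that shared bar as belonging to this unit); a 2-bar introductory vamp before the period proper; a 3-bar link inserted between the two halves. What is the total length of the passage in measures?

11 measures

Basic contrasting period: 3 + 3 = 6 bars.
6 (basic form) + 2 (introduction) + 3 (link) = 11.
The elision shares a bar with the next section but does not change this unit's count.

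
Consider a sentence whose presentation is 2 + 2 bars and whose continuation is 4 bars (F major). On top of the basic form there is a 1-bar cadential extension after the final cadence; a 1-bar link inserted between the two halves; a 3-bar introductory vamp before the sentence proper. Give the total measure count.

Basic sentence: 2 + 2 + 4 = 8 bars.
8 (basic form) + 1 (cadential extension) + 1 (link) + 3 (introduction) = 13.

13 measures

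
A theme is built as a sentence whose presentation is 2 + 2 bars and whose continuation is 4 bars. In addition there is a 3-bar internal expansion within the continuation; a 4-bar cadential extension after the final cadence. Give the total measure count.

15 measures

Basic sentence: 2 + 2 + 4 = 8 bars.
8 (basic form) + 3 (internal expansion) + 4 (cadential extension) = 15.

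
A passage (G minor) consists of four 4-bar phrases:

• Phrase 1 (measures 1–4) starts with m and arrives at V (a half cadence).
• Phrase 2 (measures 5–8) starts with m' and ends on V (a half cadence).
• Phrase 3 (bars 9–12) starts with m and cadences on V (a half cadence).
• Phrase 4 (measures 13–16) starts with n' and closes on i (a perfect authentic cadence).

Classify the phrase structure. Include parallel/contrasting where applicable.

parallel double period

Four phrases in two halves: the first half (mm. 1-8) ends with a half cadence, the second (mm. 9-16) with a perfect authentic cadence — a large antecedent–consequent pair, i.e. a double period.
Phrase 3 begins with the same material as phrase 1, making it parallel.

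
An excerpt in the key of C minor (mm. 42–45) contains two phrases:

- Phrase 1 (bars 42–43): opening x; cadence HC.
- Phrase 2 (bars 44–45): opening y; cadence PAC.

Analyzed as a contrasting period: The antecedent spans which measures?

measures 42–43

The antecedent is the phrase ending with the weaker cadence (half cadence, phrase 1) and the consequent the one ending more conclusively (perfect authentic cadence, phrase 2); the antecedent is measures 42–43.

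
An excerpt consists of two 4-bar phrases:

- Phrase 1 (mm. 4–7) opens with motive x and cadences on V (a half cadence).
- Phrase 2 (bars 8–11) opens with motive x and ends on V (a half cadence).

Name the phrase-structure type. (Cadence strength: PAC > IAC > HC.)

repeated phrase

Both phrases have the same opening (x) and the same cadence (half cadence): the second is a restatement, not a consequent, so this is a repeated phrase rather than a period.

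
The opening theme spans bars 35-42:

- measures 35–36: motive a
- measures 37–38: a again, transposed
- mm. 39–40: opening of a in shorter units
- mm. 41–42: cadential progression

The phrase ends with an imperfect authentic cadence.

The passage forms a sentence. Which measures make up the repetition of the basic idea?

measures 37–38

The presentation of a sentence is the basic idea (bars 35–36) plus its repetition (mm. 37–38); the repetition of the basic idea is therefore mm. 37–38.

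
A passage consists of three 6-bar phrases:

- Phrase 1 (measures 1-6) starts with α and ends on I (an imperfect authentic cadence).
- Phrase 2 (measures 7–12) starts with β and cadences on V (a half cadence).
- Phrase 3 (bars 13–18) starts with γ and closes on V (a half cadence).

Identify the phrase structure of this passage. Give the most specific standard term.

phrase group

The final phrase closes with a half cadence, which is not stronger than the preceding half cadence; the 3 phrases lack an overall antecedent–consequent design and so form a phrase group.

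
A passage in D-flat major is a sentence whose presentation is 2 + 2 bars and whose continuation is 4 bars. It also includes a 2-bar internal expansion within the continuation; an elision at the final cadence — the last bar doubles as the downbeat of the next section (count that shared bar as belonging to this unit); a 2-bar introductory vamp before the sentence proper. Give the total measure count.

12 measures

Basic sentence: 2 + 2 + 4 = 8 bars.
8 (basic form) + 2 (internal expansion) + 2 (introduction) = 12.
The elision shares a bar with the next section but does not change this unit's count.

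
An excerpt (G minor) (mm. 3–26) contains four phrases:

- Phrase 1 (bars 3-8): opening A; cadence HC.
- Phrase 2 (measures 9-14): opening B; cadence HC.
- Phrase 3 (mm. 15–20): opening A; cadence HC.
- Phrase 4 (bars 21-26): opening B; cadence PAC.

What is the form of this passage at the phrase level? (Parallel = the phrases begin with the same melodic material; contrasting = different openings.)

Four phrases in two halves: the first half (mm. 3–14) ends with a half cadence, the second (measures 15–26) with a perfect authentic cadence — a large antecedent–consequent pair, i.e. a double period.
Phrase 3 begins with the same material as phrase 1, making it parallel.

parallel double period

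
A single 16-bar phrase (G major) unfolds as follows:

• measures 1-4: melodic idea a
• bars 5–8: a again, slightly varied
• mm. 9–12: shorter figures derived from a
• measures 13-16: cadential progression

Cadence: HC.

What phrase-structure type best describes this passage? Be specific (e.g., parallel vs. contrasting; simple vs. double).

sentence

Basic idea (mm. 1-4) + its repetition (bars 5–8) form the presentation; fragmentation and cadence (measures 9–16) form the continuation — the 16-bar whole is a sentence.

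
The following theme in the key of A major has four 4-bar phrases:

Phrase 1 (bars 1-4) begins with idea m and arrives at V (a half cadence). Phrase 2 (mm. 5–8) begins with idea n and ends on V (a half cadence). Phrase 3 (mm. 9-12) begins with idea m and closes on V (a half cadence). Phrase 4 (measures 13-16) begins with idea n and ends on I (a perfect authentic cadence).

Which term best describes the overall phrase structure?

parallel double period

Four phrases in two halves: the first half (bars 1-8) ends with a half cadence, the second (bars 9–16) with a perfect authentic cadence — a large antecedent–consequent pair, i.e. a double period.
Phrase 3 begins with the same material as phrase 1, making it parallel.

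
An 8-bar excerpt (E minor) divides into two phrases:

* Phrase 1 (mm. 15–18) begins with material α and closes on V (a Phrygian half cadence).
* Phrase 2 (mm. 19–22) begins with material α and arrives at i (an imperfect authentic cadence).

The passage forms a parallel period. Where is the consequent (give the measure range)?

The antecedent is the phrase ending with the weaker cadence (Phrygian half cadence, phrase 1) and the consequent the one ending more conclusively (imperfect authentic cadence, phrase 2); the consequent is measures 19–22.

measures 19–22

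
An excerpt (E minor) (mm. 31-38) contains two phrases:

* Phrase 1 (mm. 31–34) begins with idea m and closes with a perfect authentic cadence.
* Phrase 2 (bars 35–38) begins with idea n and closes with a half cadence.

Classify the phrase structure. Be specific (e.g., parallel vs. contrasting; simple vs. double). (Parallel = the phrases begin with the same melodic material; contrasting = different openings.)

The second phrase closes with a half cadence, which is not stronger than the first phrase's perfect authentic cadence; without a weak→strong cadential pair there is no antecedent–consequent relationship, so this is a phrase group rather than a period.

phrase group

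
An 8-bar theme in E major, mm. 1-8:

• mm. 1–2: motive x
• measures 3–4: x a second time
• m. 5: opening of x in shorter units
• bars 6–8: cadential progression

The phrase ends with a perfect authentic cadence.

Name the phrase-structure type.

Basic idea (mm. 1–2) + its repetition (measures 3–4) form the presentation; fragmentation and cadence (measures 5–8) form the continuation — the 8-bar whole is a sentence.

sentence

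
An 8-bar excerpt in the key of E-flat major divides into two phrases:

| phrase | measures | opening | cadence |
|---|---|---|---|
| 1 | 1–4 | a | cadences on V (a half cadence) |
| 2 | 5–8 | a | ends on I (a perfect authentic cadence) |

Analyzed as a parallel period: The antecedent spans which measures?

measures 1–4

The antecedent is the phrase ending with the weaker cadence (half cadence, phrase 1) and the consequent the one ending more conclusively (perfect authentic cadence, phrase 2); the antecedent is bars 1–4.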